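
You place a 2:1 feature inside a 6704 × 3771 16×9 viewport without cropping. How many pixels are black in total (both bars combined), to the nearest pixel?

2808976 pixels

2:1 (2.000) > 16×9 (1.778), so the feature fills the width.
That makes the image 3352.0000 px tall (6704 × 1/2).
3771 − 3352.0000 = 419.0000 px of bars.
That's 419.0000 × 6704 ≈ 2808976 black pixels.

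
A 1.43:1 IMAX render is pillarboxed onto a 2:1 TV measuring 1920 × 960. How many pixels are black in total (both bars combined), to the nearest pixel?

1.43:1 IMAX (1.430) < 2:1 (2.000), so the render fills the height.
That makes the image 1372.8000 px wide (960 × 1.430).
1920 − 1372.8000 = 547.2000 px of bars.
That's 547.2000 × 960 ≈ 525312 black pixels.

525312 pixels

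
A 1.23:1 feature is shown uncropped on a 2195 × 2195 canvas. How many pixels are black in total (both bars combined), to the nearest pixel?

900932 pixels

Since 1.230 > 1.000, the feature is width-limited.
Content height = 2195 / 1.230 ≈ 1784.5528 px.
2195 − 1784.5528 = 410.4472 px of bars.
That's 410.4472 × 2195 ≈ 900932 black pixels.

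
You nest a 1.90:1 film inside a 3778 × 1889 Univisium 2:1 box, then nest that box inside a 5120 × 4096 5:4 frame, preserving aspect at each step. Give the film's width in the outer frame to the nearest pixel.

First fit — 1.90:1 into 3778×1889 spans the height: 3589.10 × 1889.00.
Second fit — the Univisium 2:1 canvas into 5120×4096 spans the width: 5120.00 × 2560.00 (×1.3552 from 3778×1889).
Applying the same ×1.3552: 3589.10 → 4864.00.

4864 px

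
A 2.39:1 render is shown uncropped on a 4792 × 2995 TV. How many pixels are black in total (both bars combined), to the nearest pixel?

2.39:1 (2.390) > 16×10 (1.600), so the render fills the width.
That makes the image 2005.0209 px tall (4792 / 2.390).
Leftover height: 2995 − 2005.0209 = 989.9791 px.
That's 989.9791 × 4792 ≈ 4743980 black pixels.

4743980 pixels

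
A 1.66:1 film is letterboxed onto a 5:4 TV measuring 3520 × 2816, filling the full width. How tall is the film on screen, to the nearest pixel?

That makes the image 2120.48 px tall (3520 / 1.660).

2120 px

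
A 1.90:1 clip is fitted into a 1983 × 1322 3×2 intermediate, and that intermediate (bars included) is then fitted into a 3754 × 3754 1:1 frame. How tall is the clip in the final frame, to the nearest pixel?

1976 px

1.90:1 in 1983×1322: fills the width, so the clip is 1983.00 × 1043.68.
3×2 in 3754×3754: fills the width, so the intermediate becomes 3754.00 × 2502.67 — a scale of ×1.8931.
Applying the same ×1.8931: 1043.68 → 1975.79.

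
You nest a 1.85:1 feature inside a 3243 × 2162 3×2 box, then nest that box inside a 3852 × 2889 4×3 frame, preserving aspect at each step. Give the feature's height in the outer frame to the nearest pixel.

2082 px

First fit — 1.85:1 into 3243×2162 spans the width: 3243.00 × 1752.97.
Second fit — the 3×2 canvas into 3852×2889 spans the width: 3852.00 × 2568.00 (×1.1878 from 3243×2162).
The feature scales with it: height 1752.97 × 1.1878 ≈ 2082.16.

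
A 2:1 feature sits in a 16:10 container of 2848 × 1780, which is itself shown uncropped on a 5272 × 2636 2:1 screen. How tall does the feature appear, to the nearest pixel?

2109 px

First fit — 2:1 into 2848×1780 spans the width: 2848.00 × 1424.00.
16:10 in 5272×2636: fills the height, so the intermediate becomes 4217.60 × 2636.00 — a scale of ×1.4809.
Applying the same ×1.4809: 1424.00 → 2108.80.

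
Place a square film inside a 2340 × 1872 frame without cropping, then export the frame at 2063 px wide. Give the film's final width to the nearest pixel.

1650 px

Fitted into 2340×1872, the film spans the height; its width is 1872 × 1/1 ≈ 1872.00 px.
Scaling 2340 → 2063 is ×0.8816, so the width becomes 1872.00 × 0.8816 ≈ 1650.40 px.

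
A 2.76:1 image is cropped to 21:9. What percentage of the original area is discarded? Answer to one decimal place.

21:9 is narrower than 2.76:1, so the crop keeps the full height and trims the width.
Fraction kept = (2.333)/(2.760) ≈ 84.54%, so 15.46% is lost.

15.5%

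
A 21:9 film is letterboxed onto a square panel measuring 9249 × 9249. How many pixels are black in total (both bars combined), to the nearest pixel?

21:9 (2.333) > square (1.000), so the film fills the width.
Content height = 9249 × 9/21 ≈ 3963.8571 px.
Black = 9249 − 3963.8571 = 5285.1429 px.
That's 5285.1429 × 9249 ≈ 48882286 black pixels.

48882286 pixels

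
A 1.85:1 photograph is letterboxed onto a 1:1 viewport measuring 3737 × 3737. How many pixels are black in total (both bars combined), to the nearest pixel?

6416429 pixels

1.85:1 is wider than 1:1, so it spans the full width.
Content height = 3737 / 1.850 ≈ 2020.0000 px.
3737 − 2020.0000 = 1717.0000 px of bars.
Across the 3737-px span: 1717.0000 × 3737 ≈ 6416429 px.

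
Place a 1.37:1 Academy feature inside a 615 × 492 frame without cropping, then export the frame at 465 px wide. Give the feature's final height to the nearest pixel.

Fitted into 615×492, the feature spans the width; its height is 615 / 1.370 ≈ 448.91 px.
Scaling 615 → 465 is ×0.7561, so the height becomes 448.91 × 0.7561 ≈ 339.42 px.

339 px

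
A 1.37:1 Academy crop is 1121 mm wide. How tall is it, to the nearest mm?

818 mm

At 1.37:1 Academy, 1121 / 1.370 ≈ 818.25.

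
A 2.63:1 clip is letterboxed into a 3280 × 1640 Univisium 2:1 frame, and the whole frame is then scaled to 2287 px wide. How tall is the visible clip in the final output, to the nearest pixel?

870 px

Fitted into 3280×1640, the clip spans the width; its height is 3280 / 2.630 ≈ 1247.15 px.
Resizing to 2287 px wide multiplies everything by 0.6973: 1247.15 → 869.58 px.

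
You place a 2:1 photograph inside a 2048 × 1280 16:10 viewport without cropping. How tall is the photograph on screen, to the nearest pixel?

Since 2.000 > 1.600, the photograph is width-limited.
That makes the image 1024.00 px tall (2048 × 1/2).

1024 px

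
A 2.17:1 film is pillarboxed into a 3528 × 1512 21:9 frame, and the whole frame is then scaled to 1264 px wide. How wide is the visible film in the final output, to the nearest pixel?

1176 px

Fitted into 3528×1512, the film spans the height; its width is 1512 × 2.170 ≈ 3281.04 px.
The frame scales by 1264/3528 = 0.3583; 3281.04 × 0.3583 ≈ 1175.52 px.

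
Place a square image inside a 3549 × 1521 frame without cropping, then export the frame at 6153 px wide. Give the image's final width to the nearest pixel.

At 3549×1521 the image is height-limited, so width = 1521 × 1/1 ≈ 1521.00 px.
The frame scales by 6153/3549 = 1.7337; 1521.00 × 1.7337 ≈ 2637.00 px.

2637 px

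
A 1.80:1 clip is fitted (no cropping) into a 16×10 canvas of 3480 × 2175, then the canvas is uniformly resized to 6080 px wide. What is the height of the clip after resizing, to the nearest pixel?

3378 px

Fitted into 3480×2175, the clip spans the width; its height is 3480 / 1.800 ≈ 1933.33 px.
The frame scales by 6080/3480 = 1.7471; 1933.33 × 1.7471 ≈ 3377.78 px.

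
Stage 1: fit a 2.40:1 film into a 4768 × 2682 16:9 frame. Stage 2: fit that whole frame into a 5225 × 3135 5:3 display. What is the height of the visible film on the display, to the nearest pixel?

2177 px

First fit — 2.40:1 into 4768×2682 spans the width: 4768.00 × 1986.67.
16:9 in 5225×3135: fills the width, so the intermediate becomes 5225.00 × 2939.06 — a scale of ×1.0958.
The film scales with it: height 1986.67 × 1.0958 ≈ 2177.08.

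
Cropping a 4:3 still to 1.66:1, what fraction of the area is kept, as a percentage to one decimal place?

Going from 4:3 to 1.66:1 means cutting height while keeping width.
Area ratio = (1.333)/(1.660) = 80.32% retained.

80.3%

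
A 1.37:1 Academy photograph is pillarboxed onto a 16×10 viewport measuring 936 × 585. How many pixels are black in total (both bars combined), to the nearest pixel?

78712 pixels

1.37:1 Academy is narrower than 16×10, so it spans the full height.
The photograph is 585 × 1.370 ≈ 801.4500 px wide.
936 − 801.4500 = 134.5500 px of bars.
Across the 585-px span: 134.5500 × 585 ≈ 78712 px.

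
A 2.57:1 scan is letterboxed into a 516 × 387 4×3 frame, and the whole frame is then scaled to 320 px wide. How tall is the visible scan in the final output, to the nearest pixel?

Fitted into 516×387, the scan spans the width; its height is 516 / 2.570 ≈ 200.78 px.
The frame scales by 320/516 = 0.6202; 200.78 × 0.6202 ≈ 124.51 px.

125 px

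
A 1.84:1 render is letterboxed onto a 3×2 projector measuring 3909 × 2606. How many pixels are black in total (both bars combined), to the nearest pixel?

Since 1.840 > 1.500, the render is width-limited.
That makes the image 2124.4565 px tall (3909 / 1.840).
Leftover height: 2606 − 2124.4565 = 481.5435 px.
Bar area = 481.5435 × 3909 ≈ 1882353 px.

1882353 pixels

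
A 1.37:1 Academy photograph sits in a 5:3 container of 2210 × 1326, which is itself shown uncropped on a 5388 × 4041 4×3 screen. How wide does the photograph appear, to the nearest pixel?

Inside the 2210×1326 canvas the photograph is height-limited at 1816.62 × 1326.00.
Second fit — the 5:3 canvas into 5388×4041 spans the width: 5388.00 × 3232.80 (×2.4380 from 2210×1326).
So the photograph's width is 1816.62 × 2.4380 ≈ 4428.94.

4429 px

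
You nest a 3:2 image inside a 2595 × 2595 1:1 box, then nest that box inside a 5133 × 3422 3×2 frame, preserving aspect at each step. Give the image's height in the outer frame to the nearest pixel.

Inside the 2595×2595 canvas the image is width-limited at 2595.00 × 1730.00.
Second fit — the 1:1 canvas into 5133×3422 spans the height: 3422.00 × 3422.00 (×1.3187 from 2595×2595).
So the image's height is 1730.00 × 1.3187 ≈ 2281.33.

2281 px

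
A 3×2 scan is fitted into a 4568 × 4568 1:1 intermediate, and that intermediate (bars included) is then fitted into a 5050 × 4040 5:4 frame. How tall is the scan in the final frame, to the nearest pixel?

2693 px

First fit — 3×2 into 4568×4568 spans the width: 4568.00 × 3045.33.
The 1:1 canvas is height-limited in 5050×4040, giving 4040.00 × 4040.00; scale factor 0.8844.
The scan scales with it: height 3045.33 × 0.8844 ≈ 2693.33.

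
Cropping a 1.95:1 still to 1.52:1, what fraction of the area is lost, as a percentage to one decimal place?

The height stays; only width is cut (since 1.52:1 is narrower than 1.95:1).
Fraction kept = (1.520)/(1.950) ≈ 77.95%, so 22.05% is lost.

22.1%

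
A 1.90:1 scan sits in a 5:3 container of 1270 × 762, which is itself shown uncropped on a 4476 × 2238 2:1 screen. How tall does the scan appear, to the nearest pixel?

1.90:1 in 1270×762: fills the width, so the scan is 1270.00 × 668.42.
Second fit — the 5:3 canvas into 4476×2238 spans the height: 3730.00 × 2238.00 (×2.9370 from 1270×762).
So the scan's height is 668.42 × 2.9370 ≈ 1963.16.

1963 px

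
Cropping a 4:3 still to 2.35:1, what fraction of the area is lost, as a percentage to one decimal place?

The width stays; only height is cut (since 2.35:1 is wider than 4:3).
Fraction kept = (1.333)/(2.350) ≈ 56.74%, so 43.26% is lost.

43.3%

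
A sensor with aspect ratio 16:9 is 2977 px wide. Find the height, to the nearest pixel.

1675 px

2977 / 16 × 9 = 1674.56.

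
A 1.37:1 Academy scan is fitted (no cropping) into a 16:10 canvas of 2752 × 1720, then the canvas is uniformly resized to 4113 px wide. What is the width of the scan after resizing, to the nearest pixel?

Fitted into 2752×1720, the scan spans the height; its width is 1720 × 1.370 ≈ 2356.40 px.
Resizing to 4113 px wide multiplies everything by 1.4945: 2356.40 → 3521.76 px.

3522 px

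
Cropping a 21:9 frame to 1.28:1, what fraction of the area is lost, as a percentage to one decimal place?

45.1%

The height stays; only width is cut (since 1.28:1 is narrower than 21:9).
(1.280)/(2.333) ≈ 0.549 of the area survives, leaving 45.14% discarded.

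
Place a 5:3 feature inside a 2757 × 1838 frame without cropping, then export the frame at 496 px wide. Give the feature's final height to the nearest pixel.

At 2757×1838 the feature is width-limited, so height = 2757 × 3/5 ≈ 1654.20 px.
The frame scales by 496/2757 = 0.1799; 1654.20 × 0.1799 ≈ 297.60 px.

298 px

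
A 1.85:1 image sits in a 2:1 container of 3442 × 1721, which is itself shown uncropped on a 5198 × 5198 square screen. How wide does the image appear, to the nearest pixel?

4808 px

First fit — 1.85:1 into 3442×1721 spans the height: 3183.85 × 1721.00.
2:1 in 5198×5198: fills the width, so the intermediate becomes 5198.00 × 2599.00 — a scale of ×1.5102.
The image scales with it: width 3183.85 × 1.5102 ≈ 4808.15.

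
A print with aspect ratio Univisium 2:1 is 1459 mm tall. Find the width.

Width = 1459 / 1 × 2 = 2918.

2918 mm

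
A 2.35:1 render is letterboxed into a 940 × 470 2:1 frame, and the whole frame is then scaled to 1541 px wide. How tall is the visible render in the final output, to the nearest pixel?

656 px

Fitted into 940×470, the render spans the width; its height is 940 / 2.350 ≈ 400.00 px.
The frame scales by 1541/940 = 1.6394; 400.00 × 1.6394 ≈ 655.74 px.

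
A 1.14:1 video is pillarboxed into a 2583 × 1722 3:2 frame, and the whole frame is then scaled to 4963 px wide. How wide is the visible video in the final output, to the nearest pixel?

3772 px

Fitted into 2583×1722, the video spans the height; its width is 1722 × 1.140 ≈ 1963.08 px.
Resizing to 4963 px wide multiplies everything by 1.9214: 1963.08 → 3771.88 px.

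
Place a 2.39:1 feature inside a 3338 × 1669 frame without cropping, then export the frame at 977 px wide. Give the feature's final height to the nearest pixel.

Fitted into 3338×1669, the feature spans the width; its height is 3338 / 2.390 ≈ 1396.65 px.
Scaling 3338 → 977 is ×0.2927, so the height becomes 1396.65 × 0.2927 ≈ 408.79 px.

409 px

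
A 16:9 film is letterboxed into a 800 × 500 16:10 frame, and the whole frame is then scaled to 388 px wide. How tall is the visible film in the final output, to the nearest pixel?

At 800×500 the film is width-limited, so height = 800 × 9/16 ≈ 450.00 px.
Scaling 800 → 388 is ×0.4850, so the height becomes 450.00 × 0.4850 ≈ 218.25 px.

218 px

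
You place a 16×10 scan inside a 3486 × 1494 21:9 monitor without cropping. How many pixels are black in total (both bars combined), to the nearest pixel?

1636826 pixels

Since 1.600 < 2.333, the scan is height-limited.
That makes the image 2390.4000 px wide (1494 × 16/10).
3486 − 2390.4000 = 1095.6000 px of bars.
Bar area = 1095.6000 × 1494 ≈ 1636826 px.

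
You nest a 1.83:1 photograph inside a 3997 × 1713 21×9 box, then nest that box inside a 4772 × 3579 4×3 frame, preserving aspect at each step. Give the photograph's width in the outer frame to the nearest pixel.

3743 px

1.83:1 in 3997×1713: fills the height, so the photograph is 3134.79 × 1713.00.
Second fit — the 21×9 canvas into 4772×3579 spans the width: 4772.00 × 2045.14 (×1.1939 from 3997×1713).
The photograph scales with it: width 3134.79 × 1.1939 ≈ 3742.61.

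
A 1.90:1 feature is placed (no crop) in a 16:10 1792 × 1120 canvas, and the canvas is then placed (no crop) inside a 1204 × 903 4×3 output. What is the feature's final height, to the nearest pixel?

Inside the 1792×1120 canvas the feature is width-limited at 1792.00 × 943.16.
16:10 in 1204×903: fills the width, so the intermediate becomes 1204.00 × 752.50 — a scale of ×0.6719.
The feature scales with it: height 943.16 × 0.6719 ≈ 633.68.

634 px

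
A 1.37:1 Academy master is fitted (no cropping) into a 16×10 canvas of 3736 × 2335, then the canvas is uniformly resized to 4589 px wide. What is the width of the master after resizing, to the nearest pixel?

3929 px

At 3736×2335 the master is height-limited, so width = 2335 × 1.370 ≈ 3198.95 px.
The frame scales by 4589/3736 = 1.2283; 3198.95 × 1.2283 ≈ 3929.33 px.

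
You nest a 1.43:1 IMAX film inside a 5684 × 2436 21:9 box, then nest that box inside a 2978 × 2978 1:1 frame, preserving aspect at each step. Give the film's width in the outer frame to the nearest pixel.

1.43:1 IMAX in 5684×2436: fills the height, so the film is 3483.48 × 2436.00.
21:9 in 2978×2978: fills the width, so the intermediate becomes 2978.00 × 1276.29 — a scale of ×0.5239.
The film scales with it: width 3483.48 × 0.5239 ≈ 1825.09.

1825 px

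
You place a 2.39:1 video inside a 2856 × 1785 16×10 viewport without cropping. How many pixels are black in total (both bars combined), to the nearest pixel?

1685100 pixels

2.39:1 (2.390) > 16×10 (1.600), so the video fills the width.
That makes the image 1194.9791 px tall (2856 / 2.390).
Black = 1785 − 1194.9791 = 590.0209 px.
Bar area = 590.0209 × 2856 ≈ 1685100 px.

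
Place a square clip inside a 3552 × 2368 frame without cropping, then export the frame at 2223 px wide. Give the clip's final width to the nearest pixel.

1482 px

Fitted into 3552×2368, the clip spans the height; its width is 2368 × 1/1 ≈ 2368.00 px.
The frame scales by 2223/3552 = 0.6258; 2368.00 × 0.6258 ≈ 1482.00 px.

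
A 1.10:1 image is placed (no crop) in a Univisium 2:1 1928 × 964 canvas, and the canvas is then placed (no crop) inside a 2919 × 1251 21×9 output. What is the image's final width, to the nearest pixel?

1376 px

First fit — 1.10:1 into 1928×964 spans the height: 1060.40 × 964.00.
The Univisium 2:1 canvas is height-limited in 2919×1251, giving 2502.00 × 1251.00; scale factor 1.2977.
The image scales with it: width 1060.40 × 1.2977 ≈ 1376.10.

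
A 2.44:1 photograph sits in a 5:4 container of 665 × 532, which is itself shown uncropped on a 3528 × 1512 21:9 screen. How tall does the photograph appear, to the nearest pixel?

First fit — 2.44:1 into 665×532 spans the width: 665.00 × 272.54.
Second fit — the 5:4 canvas into 3528×1512 spans the height: 1890.00 × 1512.00 (×2.8421 from 665×532).
The photograph scales with it: height 272.54 × 2.8421 ≈ 774.59.

775 px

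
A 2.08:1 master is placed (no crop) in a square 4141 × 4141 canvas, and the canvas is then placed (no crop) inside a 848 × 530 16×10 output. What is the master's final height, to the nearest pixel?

Inside the 4141×4141 canvas the master is width-limited at 4141.00 × 1990.87.
The square canvas is height-limited in 848×530, giving 530.00 × 530.00; scale factor 0.1280.
The master scales with it: height 1990.87 × 0.1280 ≈ 254.81.

255 px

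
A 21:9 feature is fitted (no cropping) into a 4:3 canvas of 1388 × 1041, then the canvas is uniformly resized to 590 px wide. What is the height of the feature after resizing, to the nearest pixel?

253 px

In the 1388×1041 frame the feature fills the width: height = 1388 × 9/21 ≈ 594.86 px.
Resizing to 590 px wide multiplies everything by 0.4251: 594.86 → 252.86 px.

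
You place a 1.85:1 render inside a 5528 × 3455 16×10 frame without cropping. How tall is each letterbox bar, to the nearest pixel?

Since 1.850 > 1.600, the render is width-limited.
That makes the image 2988.11 px tall (5528 / 1.850).
3455 − 2988.11 = 466.89 px of bars (233.45 each).

233 px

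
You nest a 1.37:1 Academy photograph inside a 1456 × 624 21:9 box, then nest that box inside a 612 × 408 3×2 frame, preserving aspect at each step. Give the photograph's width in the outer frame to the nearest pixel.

359 px

Inside the 1456×624 canvas the photograph is height-limited at 854.88 × 624.00.
The 21:9 canvas is width-limited in 612×408, giving 612.00 × 262.29; scale factor 0.4203.
Applying the same ×0.4203: 854.88 → 359.33.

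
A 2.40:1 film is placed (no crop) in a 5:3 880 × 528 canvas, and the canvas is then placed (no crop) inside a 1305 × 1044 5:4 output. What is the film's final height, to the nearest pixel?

Inside the 880×528 canvas the film is width-limited at 880.00 × 366.67.
Second fit — the 5:3 canvas into 1305×1044 spans the width: 1305.00 × 783.00 (×1.4830 from 880×528).
So the film's height is 366.67 × 1.4830 ≈ 543.75.

544 px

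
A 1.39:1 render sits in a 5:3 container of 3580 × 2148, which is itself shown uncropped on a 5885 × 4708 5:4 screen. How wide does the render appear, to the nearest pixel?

1.39:1 in 3580×2148: fills the height, so the render is 2985.72 × 2148.00.
5:3 in 5885×4708: fills the width, so the intermediate becomes 5885.00 × 3531.00 — a scale of ×1.6439.
Applying the same ×1.6439: 2985.72 → 4908.09.

4908 px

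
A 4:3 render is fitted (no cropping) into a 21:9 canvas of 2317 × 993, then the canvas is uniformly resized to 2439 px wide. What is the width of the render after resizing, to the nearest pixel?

1394 px

In the 2317×993 frame the render fills the height: width = 993 × 4/3 ≈ 1324.00 px.
Resizing to 2439 px wide multiplies everything by 1.0527: 1324.00 → 1393.71 px.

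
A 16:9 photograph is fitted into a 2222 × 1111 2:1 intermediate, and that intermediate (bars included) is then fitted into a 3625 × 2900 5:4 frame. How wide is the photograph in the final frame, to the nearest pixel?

First fit — 16:9 into 2222×1111 spans the height: 1975.11 × 1111.00.
Second fit — the 2:1 canvas into 3625×2900 spans the width: 3625.00 × 1812.50 (×1.6314 from 2222×1111).
Applying the same ×1.6314: 1975.11 → 3222.22.

3222 px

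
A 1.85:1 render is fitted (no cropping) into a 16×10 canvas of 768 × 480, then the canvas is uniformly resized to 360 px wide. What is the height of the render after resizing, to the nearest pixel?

195 px

In the 768×480 frame the render fills the width: height = 768 / 1.850 ≈ 415.14 px.
The frame scales by 360/768 = 0.4688; 415.14 × 0.4688 ≈ 194.59 px.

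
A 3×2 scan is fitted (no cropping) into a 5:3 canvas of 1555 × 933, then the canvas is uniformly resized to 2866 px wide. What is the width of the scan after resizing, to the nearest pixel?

In the 1555×933 frame the scan fills the height: width = 933 × 3/2 ≈ 1399.50 px.
Resizing to 2866 px wide multiplies everything by 1.8431: 1399.50 → 2579.40 px.

2579 px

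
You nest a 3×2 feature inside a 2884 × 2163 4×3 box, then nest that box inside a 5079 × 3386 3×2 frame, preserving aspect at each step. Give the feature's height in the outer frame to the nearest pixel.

3010 px

First fit — 3×2 into 2884×2163 spans the width: 2884.00 × 1922.67.
4×3 in 5079×3386: fills the height, so the intermediate becomes 4514.67 × 3386.00 — a scale of ×1.5654.
The feature scales with it: height 1922.67 × 1.5654 ≈ 3009.78.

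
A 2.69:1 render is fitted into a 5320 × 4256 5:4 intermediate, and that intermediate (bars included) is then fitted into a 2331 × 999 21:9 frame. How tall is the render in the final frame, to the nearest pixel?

464 px

Inside the 5320×4256 canvas the render is width-limited at 5320.00 × 1977.70.
Second fit — the 5:4 canvas into 2331×999 spans the height: 1248.75 × 999.00 (×0.2347 from 5320×4256).
The render scales with it: height 1977.70 × 0.2347 ≈ 464.22.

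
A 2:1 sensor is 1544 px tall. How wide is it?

1544·2/1 = 3088.

3088 px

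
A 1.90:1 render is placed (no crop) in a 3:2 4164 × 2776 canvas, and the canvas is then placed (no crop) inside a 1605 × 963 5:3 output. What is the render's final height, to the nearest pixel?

760 px

Inside the 4164×2776 canvas the render is width-limited at 4164.00 × 2191.58.
Second fit — the 3:2 canvas into 1605×963 spans the height: 1444.50 × 963.00 (×0.3469 from 4164×2776).
Applying the same ×0.3469: 2191.58 → 760.26.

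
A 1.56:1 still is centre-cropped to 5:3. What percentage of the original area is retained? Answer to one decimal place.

93.6%

Going from 1.56:1 to 5:3 means cutting height while keeping width.
(1.560)/(1.667) ≈ 0.936 of the area survives.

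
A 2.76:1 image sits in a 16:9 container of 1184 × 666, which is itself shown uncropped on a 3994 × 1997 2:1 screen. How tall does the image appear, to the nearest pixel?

1286 px

First fit — 2.76:1 into 1184×666 spans the width: 1184.00 × 428.99.
The 16:9 canvas is height-limited in 3994×1997, giving 3550.22 × 1997.00; scale factor 2.9985.
So the image's height is 428.99 × 2.9985 ≈ 1286.31.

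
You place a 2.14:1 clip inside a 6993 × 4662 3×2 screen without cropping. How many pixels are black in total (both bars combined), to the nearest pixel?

9749941 pixels

2.14:1 is wider than 3×2, so it spans the full width.
That makes the image 3267.7570 px tall (6993 / 2.140).
Black = 4662 − 3267.7570 = 1394.2430 px.
Across the 6993-px span: 1394.2430 × 6993 ≈ 9749941 px.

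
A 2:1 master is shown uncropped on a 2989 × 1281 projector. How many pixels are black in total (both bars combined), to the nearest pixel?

2:1 (2.000) < 21×9 (2.333), so the master fills the height.
Content width = 1281 × 2/1 ≈ 2562.0000 px.
2989 − 2562.0000 = 427.0000 px of bars.
Across the 1281-px span: 427.0000 × 1281 ≈ 546987 px.

546987 pixels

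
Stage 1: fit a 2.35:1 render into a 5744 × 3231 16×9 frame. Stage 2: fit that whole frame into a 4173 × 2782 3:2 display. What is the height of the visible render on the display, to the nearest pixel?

2.35:1 in 5744×3231: fills the width, so the render is 5744.00 × 2444.26.
The 16×9 canvas is width-limited in 4173×2782, giving 4173.00 × 2347.31; scale factor 0.7265.
The render scales with it: height 2444.26 × 0.7265 ≈ 1775.74.

1776 px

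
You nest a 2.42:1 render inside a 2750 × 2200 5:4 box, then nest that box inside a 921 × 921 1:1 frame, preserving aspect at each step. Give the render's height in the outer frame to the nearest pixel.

381 px

Inside the 2750×2200 canvas the render is width-limited at 2750.00 × 1136.36.
The 5:4 canvas is width-limited in 921×921, giving 921.00 × 736.80; scale factor 0.3349.
The render scales with it: height 1136.36 × 0.3349 ≈ 380.58.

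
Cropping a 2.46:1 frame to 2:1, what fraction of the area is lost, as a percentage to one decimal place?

Going from 2.46:1 to 2:1 means cutting width while keeping height.
(2.000)/(2.460) ≈ 0.813 of the area survives, leaving 18.70% discarded.

18.7%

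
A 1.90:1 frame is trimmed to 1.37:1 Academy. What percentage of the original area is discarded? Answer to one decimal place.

27.9%

The height stays; only width is cut (since 1.37:1 Academy is narrower than 1.90:1).
Fraction kept = (1.370)/(1.900) ≈ 72.11%, so 27.89% is lost.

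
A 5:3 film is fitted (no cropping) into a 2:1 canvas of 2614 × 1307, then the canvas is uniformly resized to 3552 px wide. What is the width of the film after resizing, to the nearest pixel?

2960 px

Fitted into 2614×1307, the film spans the height; its width is 1307 × 5/3 ≈ 2178.33 px.
Resizing to 3552 px wide multiplies everything by 1.3588: 2178.33 → 2960.00 px.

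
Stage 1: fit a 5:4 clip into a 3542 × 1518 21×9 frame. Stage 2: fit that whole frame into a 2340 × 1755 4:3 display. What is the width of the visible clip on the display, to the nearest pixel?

First fit — 5:4 into 3542×1518 spans the height: 1897.50 × 1518.00.
21×9 in 2340×1755: fills the width, so the intermediate becomes 2340.00 × 1002.86 — a scale of ×0.6606.
Applying the same ×0.6606: 1897.50 → 1253.57.

1254 px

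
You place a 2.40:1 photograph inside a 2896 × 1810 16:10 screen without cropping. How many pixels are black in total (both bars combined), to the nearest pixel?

1747253 pixels

2.40:1 is wider than 16:10, so it spans the full width.
Content height = 2896 / 2.400 ≈ 1206.6667 px.
1810 − 1206.6667 = 603.3333 px of bars.
Across the 2896-px span: 603.3333 × 2896 ≈ 1747253 px.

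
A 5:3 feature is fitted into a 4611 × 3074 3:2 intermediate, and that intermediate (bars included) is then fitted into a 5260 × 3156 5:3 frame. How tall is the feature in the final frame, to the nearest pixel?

2840 px

First fit — 5:3 into 4611×3074 spans the width: 4611.00 × 2766.60.
3:2 in 5260×3156: fills the height, so the intermediate becomes 4734.00 × 3156.00 — a scale of ×1.0267.
Applying the same ×1.0267: 2766.60 → 2840.40.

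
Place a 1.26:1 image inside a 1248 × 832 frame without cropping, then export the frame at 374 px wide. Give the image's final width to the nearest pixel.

Fitted into 1248×832, the image spans the height; its width is 832 × 1.260 ≈ 1048.32 px.
Scaling 1248 → 374 is ×0.2997, so the width becomes 1048.32 × 0.2997 ≈ 314.16 px.

314 px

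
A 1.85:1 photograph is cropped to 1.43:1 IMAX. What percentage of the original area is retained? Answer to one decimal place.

77.3%

The height stays; only width is cut (since 1.43:1 IMAX is narrower than 1.85:1).
Area ratio = (1.430)/(1.850) = 77.30% retained.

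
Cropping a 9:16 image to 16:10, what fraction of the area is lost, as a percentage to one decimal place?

The width stays; only height is cut (since 16:10 is wider than 9:16).
(0.562)/(1.600) ≈ 0.352 of the area survives, leaving 64.84% discarded.

64.8%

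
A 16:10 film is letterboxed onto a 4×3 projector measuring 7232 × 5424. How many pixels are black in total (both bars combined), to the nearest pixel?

16:10 (1.600) > 4×3 (1.333), so the film fills the width.
That makes the image 4520.0000 px tall (7232 × 10/16).
Leftover height: 5424 − 4520.0000 = 904.0000 px.
Bar area = 904.0000 × 7232 ≈ 6537728 px.

6537728 pixels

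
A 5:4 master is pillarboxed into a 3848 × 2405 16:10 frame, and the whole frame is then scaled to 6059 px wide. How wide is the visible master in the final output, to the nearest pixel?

4734 px

At 3848×2405 the master is height-limited, so width = 2405 × 5/4 ≈ 3006.25 px.
Scaling 3848 → 6059 is ×1.5746, so the width becomes 3006.25 × 1.5746 ≈ 4733.59 px.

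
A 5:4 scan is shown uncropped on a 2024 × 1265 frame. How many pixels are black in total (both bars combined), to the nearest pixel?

5:4 (1.250) < 16×10 (1.600), so the scan fills the height.
That makes the image 1581.2500 px wide (1265 × 5/4).
Leftover width: 2024 − 1581.2500 = 442.7500 px.
Across the 1265-px span: 442.7500 × 1265 ≈ 560079 px.

560079 pixels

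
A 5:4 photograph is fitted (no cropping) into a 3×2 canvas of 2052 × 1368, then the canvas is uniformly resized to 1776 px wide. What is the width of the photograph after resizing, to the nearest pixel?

1480 px

In the 2052×1368 frame the photograph fills the height: width = 1368 × 5/4 ≈ 1710.00 px.
Resizing to 1776 px wide multiplies everything by 0.8655: 1710.00 → 1480.00 px.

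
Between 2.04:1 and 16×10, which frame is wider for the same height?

2.04 and 16×10 = 1.6; 2.04 > 1.6.

2.04:1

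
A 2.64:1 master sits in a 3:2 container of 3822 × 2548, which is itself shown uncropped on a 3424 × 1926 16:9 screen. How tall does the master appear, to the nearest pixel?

1094 px

First fit — 2.64:1 into 3822×2548 spans the width: 3822.00 × 1447.73.
The 3:2 canvas is height-limited in 3424×1926, giving 2889.00 × 1926.00; scale factor 0.7559.
So the master's height is 1447.73 × 0.7559 ≈ 1094.32.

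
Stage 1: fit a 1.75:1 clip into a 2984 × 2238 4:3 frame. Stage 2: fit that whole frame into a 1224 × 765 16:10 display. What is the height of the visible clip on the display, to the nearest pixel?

1.75:1 in 2984×2238: fills the width, so the clip is 2984.00 × 1705.14.
The 4:3 canvas is height-limited in 1224×765, giving 1020.00 × 765.00; scale factor 0.3418.
Applying the same ×0.3418: 1705.14 → 582.86.

583 px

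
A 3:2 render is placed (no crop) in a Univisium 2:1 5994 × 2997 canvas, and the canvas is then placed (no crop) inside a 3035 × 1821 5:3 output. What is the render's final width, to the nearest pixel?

2276 px

First fit — 3:2 into 5994×2997 spans the height: 4495.50 × 2997.00.
Univisium 2:1 in 3035×1821: fills the width, so the intermediate becomes 3035.00 × 1517.50 — a scale of ×0.5063.
The render scales with it: width 4495.50 × 0.5063 ≈ 2276.25.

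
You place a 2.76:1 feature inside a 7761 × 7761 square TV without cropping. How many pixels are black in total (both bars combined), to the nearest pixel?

38409526 pixels

Since 2.760 > 1.000, the feature is width-limited.
Content height = 7761 / 2.760 ≈ 2811.9565 px.
Black = 7761 − 2811.9565 = 4949.0435 px.
Across the 7761-px span: 4949.0435 × 7761 ≈ 38409526 px.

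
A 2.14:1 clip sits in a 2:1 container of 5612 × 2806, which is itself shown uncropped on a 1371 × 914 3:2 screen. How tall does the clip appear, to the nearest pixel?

First fit — 2.14:1 into 5612×2806 spans the width: 5612.00 × 2622.43.
2:1 in 1371×914: fills the width, so the intermediate becomes 1371.00 × 685.50 — a scale of ×0.2443.
The clip scales with it: height 2622.43 × 0.2443 ≈ 640.65.

641 px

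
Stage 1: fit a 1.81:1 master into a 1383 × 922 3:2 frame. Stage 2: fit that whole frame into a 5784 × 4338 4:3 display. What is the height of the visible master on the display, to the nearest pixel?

First fit — 1.81:1 into 1383×922 spans the width: 1383.00 × 764.09.
3:2 in 5784×4338: fills the width, so the intermediate becomes 5784.00 × 3856.00 — a scale of ×4.1822.
The master scales with it: height 764.09 × 4.1822 ≈ 3195.58.

3196 px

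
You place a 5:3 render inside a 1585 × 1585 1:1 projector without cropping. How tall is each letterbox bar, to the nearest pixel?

5:3 is wider than 1:1, so it spans the full width.
The render is 1585 × 3/5 ≈ 951.00 px tall.
1585 − 951.00 = 634.00 px of bars (317.00 each).

317 px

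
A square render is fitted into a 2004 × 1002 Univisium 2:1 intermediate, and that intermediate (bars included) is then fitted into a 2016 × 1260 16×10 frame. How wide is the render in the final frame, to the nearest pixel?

Inside the 2004×1002 canvas the render is height-limited at 1002.00 × 1002.00.
Univisium 2:1 in 2016×1260: fills the width, so the intermediate becomes 2016.00 × 1008.00 — a scale of ×1.0060.
So the render's width is 1002.00 × 1.0060 ≈ 1008.00.

1008 px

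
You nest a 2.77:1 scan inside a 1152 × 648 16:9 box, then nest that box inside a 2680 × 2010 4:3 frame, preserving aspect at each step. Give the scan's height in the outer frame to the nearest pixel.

968 px

First fit — 2.77:1 into 1152×648 spans the width: 1152.00 × 415.88.
16:9 in 2680×2010: fills the width, so the intermediate becomes 2680.00 × 1507.50 — a scale of ×2.3264.
Applying the same ×2.3264: 415.88 → 967.51.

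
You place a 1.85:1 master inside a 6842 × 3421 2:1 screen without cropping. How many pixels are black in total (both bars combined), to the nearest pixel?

1755486 pixels

1.85:1 is narrower than 2:1, so it spans the full height.
That makes the image 6328.8500 px wide (3421 × 1.850).
Black = 6842 − 6328.8500 = 513.1500 px.
Bar area = 513.1500 × 3421 ≈ 1755486 px.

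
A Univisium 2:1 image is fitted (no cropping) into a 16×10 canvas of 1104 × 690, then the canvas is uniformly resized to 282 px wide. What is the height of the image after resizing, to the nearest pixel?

141 px

Fitted into 1104×690, the image spans the width; its height is 1104 × 1/2 ≈ 552.00 px.
Scaling 1104 → 282 is ×0.2554, so the height becomes 552.00 × 0.2554 ≈ 141.00 px.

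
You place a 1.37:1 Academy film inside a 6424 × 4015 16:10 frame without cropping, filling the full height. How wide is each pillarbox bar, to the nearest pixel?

462 px

That makes the image 5500.55 px wide (4015 × 1.370).
6424 − 5500.55 = 923.45 px of bars (461.73 each).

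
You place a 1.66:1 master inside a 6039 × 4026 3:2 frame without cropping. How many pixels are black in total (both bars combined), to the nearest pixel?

1.66:1 is wider than 3:2, so it spans the full width.
The master is 6039 / 1.660 ≈ 3637.9518 px tall.
Black = 4026 − 3637.9518 = 388.0482 px.
That's 388.0482 × 6039 ≈ 2343423 black pixels.

2343423 pixels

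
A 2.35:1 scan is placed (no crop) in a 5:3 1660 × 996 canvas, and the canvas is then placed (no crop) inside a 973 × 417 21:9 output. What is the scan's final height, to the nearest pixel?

296 px

2.35:1 in 1660×996: fills the width, so the scan is 1660.00 × 706.38.
The 5:3 canvas is height-limited in 973×417, giving 695.00 × 417.00; scale factor 0.4187.
The scan scales with it: height 706.38 × 0.4187 ≈ 295.74.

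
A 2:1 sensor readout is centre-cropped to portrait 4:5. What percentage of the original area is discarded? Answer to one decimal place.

Going from 2:1 to portrait 4:5 means cutting width while keeping height.
Area ratio = (0.800)/(2.000) = 40.00%; the remaining 60.00% is cropped out.

60.0%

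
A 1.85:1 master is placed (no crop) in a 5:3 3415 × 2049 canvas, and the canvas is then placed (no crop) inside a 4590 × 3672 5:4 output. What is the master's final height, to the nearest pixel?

Inside the 3415×2049 canvas the master is width-limited at 3415.00 × 1845.95.
5:3 in 4590×3672: fills the width, so the intermediate becomes 4590.00 × 2754.00 — a scale of ×1.3441.
Applying the same ×1.3441: 1845.95 → 2481.08.

2481 px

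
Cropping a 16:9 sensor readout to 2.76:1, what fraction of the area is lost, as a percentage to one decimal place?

2.76:1 is wider than 16:9, so the crop keeps the full width and trims the height.
Fraction kept = (1.778)/(2.760) ≈ 64.41%, so 35.59% is lost.

35.6%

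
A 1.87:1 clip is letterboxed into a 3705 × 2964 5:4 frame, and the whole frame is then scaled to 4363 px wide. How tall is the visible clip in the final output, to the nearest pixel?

2333 px

In the 3705×2964 frame the clip fills the width: height = 3705 / 1.870 ≈ 1981.28 px.
Scaling 3705 → 4363 is ×1.1776, so the height becomes 1981.28 × 1.1776 ≈ 2333.16 px.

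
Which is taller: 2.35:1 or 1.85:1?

2.35 and 1.85; 2.35 > 1.85. The smaller width-to-height ratio is the taller frame.

1.85:1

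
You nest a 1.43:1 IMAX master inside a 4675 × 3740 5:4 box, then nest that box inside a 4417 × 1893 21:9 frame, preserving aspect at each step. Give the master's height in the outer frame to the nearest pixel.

1655 px

Inside the 4675×3740 canvas the master is width-limited at 4675.00 × 3269.23.
Second fit — the 5:4 canvas into 4417×1893 spans the height: 2366.25 × 1893.00 (×0.5061 from 4675×3740).
Applying the same ×0.5061: 3269.23 → 1654.72.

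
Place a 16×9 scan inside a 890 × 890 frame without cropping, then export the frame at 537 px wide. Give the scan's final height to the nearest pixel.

Fitted into 890×890, the scan spans the width; its height is 890 × 9/16 ≈ 500.62 px.
The frame scales by 537/890 = 0.6034; 500.62 × 0.6034 ≈ 302.06 px.

302 px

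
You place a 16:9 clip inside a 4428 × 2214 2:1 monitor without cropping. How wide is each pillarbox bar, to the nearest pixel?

246 px

16:9 (1.778) < 2:1 (2.000), so the clip fills the height.
The clip is 2214 × 16/9 ≈ 3936.00 px wide.
Black = 4428 − 3936.00 = 492.00 px, or 246.00 per bar.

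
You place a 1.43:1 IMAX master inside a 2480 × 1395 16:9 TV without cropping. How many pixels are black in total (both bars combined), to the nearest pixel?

676784 pixels

1.43:1 IMAX (1.430) < 16:9 (1.778), so the master fills the height.
The master is 1395 × 1.430 ≈ 1994.8500 px wide.
Leftover width: 2480 − 1994.8500 = 485.1500 px.
That's 485.1500 × 1395 ≈ 676784 black pixels.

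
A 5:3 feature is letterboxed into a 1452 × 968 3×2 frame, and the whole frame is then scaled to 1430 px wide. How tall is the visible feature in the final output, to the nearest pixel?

Fitted into 1452×968, the feature spans the width; its height is 1452 × 3/5 ≈ 871.20 px.
Resizing to 1430 px wide multiplies everything by 0.9848: 871.20 → 858.00 px.

858 px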